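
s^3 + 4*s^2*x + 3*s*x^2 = s*(s + x)*(s + 3*x)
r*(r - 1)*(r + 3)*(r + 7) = r^4 + 9*r^3 + 11*r^2 - 21*r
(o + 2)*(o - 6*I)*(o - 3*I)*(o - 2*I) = o^4 + 2*o^3 - 11*I*o^3 - 36*o^2 - 22*I*o^2 - 72*o + 36*I*o + 72*I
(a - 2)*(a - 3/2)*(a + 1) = a^3 - 5*a^2/2 - a/2 + 3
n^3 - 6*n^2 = n^2*(n - 6)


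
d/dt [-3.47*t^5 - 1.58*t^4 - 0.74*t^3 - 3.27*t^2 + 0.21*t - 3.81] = -17.35*t^4 - 6.32*t^3 - 2.22*t^2 - 6.54*t + 0.21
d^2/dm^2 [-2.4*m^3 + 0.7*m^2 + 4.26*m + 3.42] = 1.4 - 14.4*m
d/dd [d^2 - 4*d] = 2*d - 4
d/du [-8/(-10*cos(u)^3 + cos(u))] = 8*(30 - 1/cos(u)^2)*sin(u)/(10*sin(u)^2 - 9)^2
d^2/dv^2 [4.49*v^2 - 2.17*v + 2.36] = 8.98000000000000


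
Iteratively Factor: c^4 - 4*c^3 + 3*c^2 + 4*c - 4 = (c - 2)*(c^3 - 2*c^2 - c + 2) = (c - 2)*(c + 1)*(c^2 - 3*c + 2) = (c - 2)*(c - 1)*(c + 1)*(c - 2)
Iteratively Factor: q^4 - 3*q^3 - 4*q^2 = (q)*(q^3 - 3*q^2 - 4*q) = q*(q + 1)*(q^2 - 4*q) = q*(q - 4)*(q + 1)*(q)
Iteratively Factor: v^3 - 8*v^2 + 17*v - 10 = (v - 2)*(v^2 - 6*v + 5) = (v - 5)*(v - 2)*(v - 1)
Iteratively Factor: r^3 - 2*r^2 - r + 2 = (r - 2)*(r^2 - 1) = (r - 2)*(r - 1)*(r + 1)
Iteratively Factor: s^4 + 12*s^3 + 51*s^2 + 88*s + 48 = (s + 1)*(s^3 + 11*s^2 + 40*s + 48) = (s + 1)*(s + 4)*(s^2 + 7*s + 12) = (s + 1)*(s + 4)^2*(s + 3)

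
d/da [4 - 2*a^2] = -4*a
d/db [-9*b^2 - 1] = -18*b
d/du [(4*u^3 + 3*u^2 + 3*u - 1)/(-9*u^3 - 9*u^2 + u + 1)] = (-9*u^4 + 62*u^3 + 15*u^2 - 12*u + 4)/(81*u^6 + 162*u^5 + 63*u^4 - 36*u^3 - 17*u^2 + 2*u + 1)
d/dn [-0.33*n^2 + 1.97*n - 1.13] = 1.97 - 0.66*n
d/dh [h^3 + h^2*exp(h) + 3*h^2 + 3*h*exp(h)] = h^2*exp(h) + 3*h^2 + 5*h*exp(h) + 6*h + 3*exp(h)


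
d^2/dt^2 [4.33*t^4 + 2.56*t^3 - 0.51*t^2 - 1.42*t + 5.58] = 51.96*t^2 + 15.36*t - 1.02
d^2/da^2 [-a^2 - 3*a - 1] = -2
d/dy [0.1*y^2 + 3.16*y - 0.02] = 0.2*y + 3.16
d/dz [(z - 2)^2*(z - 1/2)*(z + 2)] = 4*z^3 - 15*z^2/2 - 6*z + 10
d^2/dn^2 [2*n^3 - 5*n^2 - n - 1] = 12*n - 10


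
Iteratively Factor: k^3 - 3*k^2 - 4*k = (k + 1)*(k^2 - 4*k) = k*(k + 1)*(k - 4)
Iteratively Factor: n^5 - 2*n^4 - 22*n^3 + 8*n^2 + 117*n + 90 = (n + 1)*(n^4 - 3*n^3 - 19*n^2 + 27*n + 90) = (n + 1)*(n + 3)*(n^3 - 6*n^2 - n + 30) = (n - 3)*(n + 1)*(n + 3)*(n^2 - 3*n - 10) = (n - 5)*(n - 3)*(n + 1)*(n + 3)*(n + 2)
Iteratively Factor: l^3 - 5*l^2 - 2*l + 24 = (l - 3)*(l^2 - 2*l - 8) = (l - 3)*(l + 2)*(l - 4)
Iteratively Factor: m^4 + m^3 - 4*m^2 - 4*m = (m + 2)*(m^3 - m^2 - 2*m) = (m + 1)*(m + 2)*(m^2 - 2*m) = m*(m + 1)*(m + 2)*(m - 2)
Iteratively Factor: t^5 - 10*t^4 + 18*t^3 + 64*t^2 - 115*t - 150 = (t - 3)*(t^4 - 7*t^3 - 3*t^2 + 55*t + 50) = (t - 3)*(t + 2)*(t^3 - 9*t^2 + 15*t + 25) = (t - 3)*(t + 1)*(t + 2)*(t^2 - 10*t + 25) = (t - 5)*(t - 3)*(t + 1)*(t + 2)*(t - 5)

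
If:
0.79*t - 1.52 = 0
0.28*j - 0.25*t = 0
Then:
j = 1.72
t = 1.92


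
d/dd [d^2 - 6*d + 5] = 2*d - 6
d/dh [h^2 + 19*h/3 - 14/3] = 2*h + 19/3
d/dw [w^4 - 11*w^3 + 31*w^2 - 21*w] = 4*w^3 - 33*w^2 + 62*w - 21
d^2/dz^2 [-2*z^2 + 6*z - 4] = -4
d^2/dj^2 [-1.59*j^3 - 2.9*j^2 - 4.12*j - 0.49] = -9.54*j - 5.8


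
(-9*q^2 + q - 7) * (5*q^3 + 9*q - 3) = -45*q^5 + 5*q^4 - 116*q^3 + 36*q^2 - 66*q + 21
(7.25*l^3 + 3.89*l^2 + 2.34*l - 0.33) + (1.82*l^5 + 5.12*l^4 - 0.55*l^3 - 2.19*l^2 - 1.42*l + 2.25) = 1.82*l^5 + 5.12*l^4 + 6.7*l^3 + 1.7*l^2 + 0.92*l + 1.92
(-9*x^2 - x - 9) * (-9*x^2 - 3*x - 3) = 81*x^4 + 36*x^3 + 111*x^2 + 30*x + 27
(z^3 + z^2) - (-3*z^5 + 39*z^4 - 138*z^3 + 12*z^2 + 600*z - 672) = 3*z^5 - 39*z^4 + 139*z^3 - 11*z^2 - 600*z + 672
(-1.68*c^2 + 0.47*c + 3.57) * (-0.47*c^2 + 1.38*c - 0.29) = 0.7896*c^4 - 2.5393*c^3 - 0.5421*c^2 + 4.7903*c - 1.0353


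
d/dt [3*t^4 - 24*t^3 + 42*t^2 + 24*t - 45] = 12*t^3 - 72*t^2 + 84*t + 24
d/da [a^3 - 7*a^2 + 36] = a*(3*a - 14)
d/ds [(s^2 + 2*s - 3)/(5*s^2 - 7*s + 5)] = (-17*s^2 + 40*s - 11)/(25*s^4 - 70*s^3 + 99*s^2 - 70*s + 25)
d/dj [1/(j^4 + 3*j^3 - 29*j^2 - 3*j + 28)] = (-4*j^3 - 9*j^2 + 58*j + 3)/(j^4 + 3*j^3 - 29*j^2 - 3*j + 28)^2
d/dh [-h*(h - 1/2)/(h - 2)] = (-h^2 + 4*h - 1)/(h^2 - 4*h + 4)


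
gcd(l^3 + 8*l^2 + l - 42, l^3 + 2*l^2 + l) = 1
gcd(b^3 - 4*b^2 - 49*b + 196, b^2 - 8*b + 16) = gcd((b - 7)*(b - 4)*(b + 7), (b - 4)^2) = b - 4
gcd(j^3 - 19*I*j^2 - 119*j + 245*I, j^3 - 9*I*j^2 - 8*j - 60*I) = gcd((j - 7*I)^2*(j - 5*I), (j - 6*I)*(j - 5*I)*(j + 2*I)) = j - 5*I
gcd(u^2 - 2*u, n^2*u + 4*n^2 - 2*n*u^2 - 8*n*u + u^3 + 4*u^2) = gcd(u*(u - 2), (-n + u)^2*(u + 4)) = 1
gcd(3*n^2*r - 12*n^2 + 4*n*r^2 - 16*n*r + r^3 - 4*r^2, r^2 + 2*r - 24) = r - 4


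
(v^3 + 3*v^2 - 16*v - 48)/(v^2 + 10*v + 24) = (v^2 - v - 12)/(v + 6)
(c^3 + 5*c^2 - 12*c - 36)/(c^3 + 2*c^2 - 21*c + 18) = (c + 2)/(c - 1)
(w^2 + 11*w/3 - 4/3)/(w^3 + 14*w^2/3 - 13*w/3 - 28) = (3*w - 1)/(3*w^2 + 2*w - 21)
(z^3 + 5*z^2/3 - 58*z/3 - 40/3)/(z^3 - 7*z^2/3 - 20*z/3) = (3*z^2 + 17*z + 10)/(z*(3*z + 5))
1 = 1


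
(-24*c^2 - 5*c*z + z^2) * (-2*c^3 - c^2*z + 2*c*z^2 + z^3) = 48*c^5 + 34*c^4*z - 45*c^3*z^2 - 35*c^2*z^3 - 3*c*z^4 + z^5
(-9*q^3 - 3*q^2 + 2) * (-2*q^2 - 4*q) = 18*q^5 + 42*q^4 + 12*q^3 - 4*q^2 - 8*q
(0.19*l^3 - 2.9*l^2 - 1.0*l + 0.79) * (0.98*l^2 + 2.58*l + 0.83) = 0.1862*l^5 - 2.3518*l^4 - 8.3043*l^3 - 4.2128*l^2 + 1.2082*l + 0.6557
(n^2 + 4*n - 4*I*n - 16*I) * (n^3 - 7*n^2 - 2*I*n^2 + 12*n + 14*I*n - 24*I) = n^5 - 3*n^4 - 6*I*n^4 - 24*n^3 + 18*I*n^3 + 72*n^2 + 96*I*n^2 + 128*n - 288*I*n - 384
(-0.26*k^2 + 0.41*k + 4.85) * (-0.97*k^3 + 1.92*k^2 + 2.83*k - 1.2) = 0.2522*k^5 - 0.8969*k^4 - 4.6531*k^3 + 10.7843*k^2 + 13.2335*k - 5.82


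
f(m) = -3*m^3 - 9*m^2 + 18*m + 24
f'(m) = -9*m^2 - 18*m + 18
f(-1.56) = -14.59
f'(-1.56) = 24.18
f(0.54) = 30.62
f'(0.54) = 5.66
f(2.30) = -18.71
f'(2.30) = -71.01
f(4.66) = -391.14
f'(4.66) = -261.32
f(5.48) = -641.33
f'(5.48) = -350.91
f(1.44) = 22.30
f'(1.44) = -26.58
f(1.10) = 28.92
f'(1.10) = -12.69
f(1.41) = 23.08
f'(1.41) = -25.27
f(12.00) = -6240.00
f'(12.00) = -1494.00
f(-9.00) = 1320.00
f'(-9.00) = -549.00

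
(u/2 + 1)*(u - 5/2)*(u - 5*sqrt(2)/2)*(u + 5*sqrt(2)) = u^4/2 - u^3/4 + 5*sqrt(2)*u^3/4 - 15*u^2 - 5*sqrt(2)*u^2/8 - 25*sqrt(2)*u/4 + 25*u/4 + 125/2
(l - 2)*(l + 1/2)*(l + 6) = l^3 + 9*l^2/2 - 10*l - 6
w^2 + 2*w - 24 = (w - 4)*(w + 6)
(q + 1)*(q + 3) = q^2 + 4*q + 3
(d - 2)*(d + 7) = d^2 + 5*d - 14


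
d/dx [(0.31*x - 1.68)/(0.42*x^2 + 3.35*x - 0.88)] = (-0.1302*x^2 + 1.4112*x + 5.3552)/(0.1764*x^4 + 2.814*x^3 + 10.4833*x^2 - 5.896*x + 0.7744)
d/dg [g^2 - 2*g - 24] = 2*g - 2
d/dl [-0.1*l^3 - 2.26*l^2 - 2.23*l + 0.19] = -0.3*l^2 - 4.52*l - 2.23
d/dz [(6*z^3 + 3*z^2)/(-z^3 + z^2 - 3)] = 9*z*(z^3 - 6*z - 2)/(z^6 - 2*z^5 + z^4 + 6*z^3 - 6*z^2 + 9)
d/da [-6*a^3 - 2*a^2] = 2*a*(-9*a - 2)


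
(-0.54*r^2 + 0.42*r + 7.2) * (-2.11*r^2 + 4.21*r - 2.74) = 1.1394*r^4 - 3.1596*r^3 - 11.9442*r^2 + 29.1612*r - 19.728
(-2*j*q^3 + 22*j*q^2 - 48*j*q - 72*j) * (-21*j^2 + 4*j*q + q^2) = 42*j^3*q^3 - 462*j^3*q^2 + 1008*j^3*q + 1512*j^3 - 8*j^2*q^4 + 88*j^2*q^3 - 192*j^2*q^2 - 288*j^2*q - 2*j*q^5 + 22*j*q^4 - 48*j*q^3 - 72*j*q^2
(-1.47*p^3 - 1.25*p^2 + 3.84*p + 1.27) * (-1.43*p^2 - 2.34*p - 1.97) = 2.1021*p^5 + 5.2273*p^4 + 0.329700000000001*p^3 - 8.3392*p^2 - 10.5366*p - 2.5019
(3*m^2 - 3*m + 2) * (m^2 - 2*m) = 3*m^4 - 9*m^3 + 8*m^2 - 4*m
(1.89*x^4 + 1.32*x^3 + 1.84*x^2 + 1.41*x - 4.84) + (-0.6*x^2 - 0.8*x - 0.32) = 1.89*x^4 + 1.32*x^3 + 1.24*x^2 + 0.61*x - 5.16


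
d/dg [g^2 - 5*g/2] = 2*g - 5/2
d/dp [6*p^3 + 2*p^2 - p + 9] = 18*p^2 + 4*p - 1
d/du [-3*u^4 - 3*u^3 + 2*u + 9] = -12*u^3 - 9*u^2 + 2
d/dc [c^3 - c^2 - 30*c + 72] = 3*c^2 - 2*c - 30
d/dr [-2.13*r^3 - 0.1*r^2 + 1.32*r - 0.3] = -6.39*r^2 - 0.2*r + 1.32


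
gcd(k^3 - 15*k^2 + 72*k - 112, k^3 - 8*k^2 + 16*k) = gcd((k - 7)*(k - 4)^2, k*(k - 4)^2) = k^2 - 8*k + 16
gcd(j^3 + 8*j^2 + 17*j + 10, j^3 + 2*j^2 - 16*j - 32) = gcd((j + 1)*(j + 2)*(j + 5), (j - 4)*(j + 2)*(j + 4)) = j + 2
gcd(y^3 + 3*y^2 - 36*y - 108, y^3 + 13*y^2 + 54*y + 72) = y^2 + 9*y + 18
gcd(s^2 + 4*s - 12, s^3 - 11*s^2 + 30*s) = 1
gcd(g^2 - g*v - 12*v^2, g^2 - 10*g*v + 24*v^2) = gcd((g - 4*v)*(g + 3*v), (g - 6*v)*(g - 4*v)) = -g + 4*v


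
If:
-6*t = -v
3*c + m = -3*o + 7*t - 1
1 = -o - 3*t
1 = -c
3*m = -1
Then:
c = -1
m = -1/3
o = 0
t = -1/3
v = -2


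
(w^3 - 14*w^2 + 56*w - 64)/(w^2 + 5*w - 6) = (w^3 - 14*w^2 + 56*w - 64)/(w^2 + 5*w - 6)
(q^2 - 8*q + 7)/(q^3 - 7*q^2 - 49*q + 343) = (q - 1)/(q^2 - 49)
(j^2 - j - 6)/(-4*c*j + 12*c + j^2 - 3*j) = (-j - 2)/(4*c - j)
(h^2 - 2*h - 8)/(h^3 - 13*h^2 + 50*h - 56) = (h + 2)/(h^2 - 9*h + 14)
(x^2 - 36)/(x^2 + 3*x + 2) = (x^2 - 36)/(x^2 + 3*x + 2)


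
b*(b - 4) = b^2 - 4*b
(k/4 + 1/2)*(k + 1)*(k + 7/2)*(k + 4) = k^4/4 + 21*k^3/8 + 77*k^2/8 + 57*k/4 + 7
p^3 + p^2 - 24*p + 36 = (p - 3)*(p - 2)*(p + 6)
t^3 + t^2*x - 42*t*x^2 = t*(t - 6*x)*(t + 7*x)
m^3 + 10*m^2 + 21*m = m*(m + 3)*(m + 7)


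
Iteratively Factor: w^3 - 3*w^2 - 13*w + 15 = (w - 1)*(w^2 - 2*w - 15) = (w - 5)*(w - 1)*(w + 3)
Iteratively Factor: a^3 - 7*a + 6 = (a + 3)*(a^2 - 3*a + 2) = (a - 1)*(a + 3)*(a - 2)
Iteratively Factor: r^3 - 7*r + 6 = (r + 3)*(r^2 - 3*r + 2) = (r - 1)*(r + 3)*(r - 2)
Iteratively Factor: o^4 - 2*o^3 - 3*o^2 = (o + 1)*(o^3 - 3*o^2) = o*(o + 1)*(o^2 - 3*o) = o^2*(o + 1)*(o - 3)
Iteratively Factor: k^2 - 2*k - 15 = (k + 3)*(k - 5)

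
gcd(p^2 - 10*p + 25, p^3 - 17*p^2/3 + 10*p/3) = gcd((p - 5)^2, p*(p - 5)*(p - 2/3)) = p - 5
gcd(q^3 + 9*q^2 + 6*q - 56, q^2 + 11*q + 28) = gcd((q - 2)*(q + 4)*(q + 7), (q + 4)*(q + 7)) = q^2 + 11*q + 28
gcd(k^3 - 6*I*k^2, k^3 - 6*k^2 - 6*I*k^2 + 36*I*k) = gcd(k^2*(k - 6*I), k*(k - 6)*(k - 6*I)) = k^2 - 6*I*k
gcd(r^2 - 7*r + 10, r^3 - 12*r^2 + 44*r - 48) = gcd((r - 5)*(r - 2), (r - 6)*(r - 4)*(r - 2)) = r - 2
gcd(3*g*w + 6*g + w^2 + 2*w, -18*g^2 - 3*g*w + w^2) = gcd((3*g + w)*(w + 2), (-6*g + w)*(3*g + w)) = 3*g + w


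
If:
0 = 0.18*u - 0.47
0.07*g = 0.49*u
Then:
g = 18.28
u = 2.61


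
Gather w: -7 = -7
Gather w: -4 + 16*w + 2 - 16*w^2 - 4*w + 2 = -16*w^2 + 12*w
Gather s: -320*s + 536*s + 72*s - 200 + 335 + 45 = 288*s + 180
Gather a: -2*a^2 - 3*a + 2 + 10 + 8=-2*a^2 - 3*a + 20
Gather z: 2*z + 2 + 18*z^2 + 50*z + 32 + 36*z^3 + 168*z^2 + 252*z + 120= 36*z^3 + 186*z^2 + 304*z + 154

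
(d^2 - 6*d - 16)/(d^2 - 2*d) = (d^2 - 6*d - 16)/(d*(d - 2))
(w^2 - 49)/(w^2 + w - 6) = (w^2 - 49)/(w^2 + w - 6)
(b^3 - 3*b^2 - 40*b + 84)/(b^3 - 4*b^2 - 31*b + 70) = (b + 6)/(b + 5)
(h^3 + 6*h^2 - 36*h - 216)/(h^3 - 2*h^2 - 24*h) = (h^2 + 12*h + 36)/(h*(h + 4))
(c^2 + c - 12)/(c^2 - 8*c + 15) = (c + 4)/(c - 5)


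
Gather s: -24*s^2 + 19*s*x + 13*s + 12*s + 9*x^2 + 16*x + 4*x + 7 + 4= -24*s^2 + s*(19*x + 25) + 9*x^2 + 20*x + 11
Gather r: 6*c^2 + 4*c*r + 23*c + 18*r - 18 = 6*c^2 + 23*c + r*(4*c + 18) - 18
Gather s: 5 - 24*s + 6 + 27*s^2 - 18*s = 27*s^2 - 42*s + 11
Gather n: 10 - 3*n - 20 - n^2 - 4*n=-n^2 - 7*n - 10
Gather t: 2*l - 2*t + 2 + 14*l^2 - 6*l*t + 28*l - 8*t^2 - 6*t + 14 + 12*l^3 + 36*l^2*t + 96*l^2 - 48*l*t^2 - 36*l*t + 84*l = 12*l^3 + 110*l^2 + 114*l + t^2*(-48*l - 8) + t*(36*l^2 - 42*l - 8) + 16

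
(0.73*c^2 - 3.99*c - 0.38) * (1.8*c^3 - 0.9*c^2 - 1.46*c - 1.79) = 1.314*c^5 - 7.839*c^4 + 1.8412*c^3 + 4.8607*c^2 + 7.6969*c + 0.6802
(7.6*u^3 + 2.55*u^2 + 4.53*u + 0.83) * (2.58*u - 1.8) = 19.608*u^4 - 7.101*u^3 + 7.0974*u^2 - 6.0126*u - 1.494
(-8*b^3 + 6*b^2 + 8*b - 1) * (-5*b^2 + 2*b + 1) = 40*b^5 - 46*b^4 - 36*b^3 + 27*b^2 + 6*b - 1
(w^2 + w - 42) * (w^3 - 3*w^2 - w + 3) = w^5 - 2*w^4 - 46*w^3 + 128*w^2 + 45*w - 126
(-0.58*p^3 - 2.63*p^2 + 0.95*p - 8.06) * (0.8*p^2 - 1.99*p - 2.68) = -0.464*p^5 - 0.9498*p^4 + 7.5481*p^3 - 1.2901*p^2 + 13.4934*p + 21.6008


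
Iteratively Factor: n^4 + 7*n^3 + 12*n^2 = (n)*(n^3 + 7*n^2 + 12*n) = n*(n + 3)*(n^2 + 4*n) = n*(n + 3)*(n + 4)*(n)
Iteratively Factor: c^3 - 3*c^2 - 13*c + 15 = (c - 1)*(c^2 - 2*c - 15) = (c - 5)*(c - 1)*(c + 3)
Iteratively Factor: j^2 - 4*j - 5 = (j + 1)*(j - 5)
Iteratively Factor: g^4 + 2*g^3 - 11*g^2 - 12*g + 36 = (g + 3)*(g^3 - g^2 - 8*g + 12) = (g - 2)*(g + 3)*(g^2 + g - 6) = (g - 2)^2*(g + 3)*(g + 3)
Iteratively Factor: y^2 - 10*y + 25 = (y - 5)*(y - 5)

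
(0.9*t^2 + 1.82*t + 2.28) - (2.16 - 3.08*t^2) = 3.98*t^2 + 1.82*t + 0.12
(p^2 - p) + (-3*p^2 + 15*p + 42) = -2*p^2 + 14*p + 42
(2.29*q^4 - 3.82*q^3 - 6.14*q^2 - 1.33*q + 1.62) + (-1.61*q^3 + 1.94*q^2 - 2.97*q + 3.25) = 2.29*q^4 - 5.43*q^3 - 4.2*q^2 - 4.3*q + 4.87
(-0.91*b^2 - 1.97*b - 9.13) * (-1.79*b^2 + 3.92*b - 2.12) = 1.6289*b^4 - 0.0409000000000002*b^3 + 10.5495*b^2 - 31.6132*b + 19.3556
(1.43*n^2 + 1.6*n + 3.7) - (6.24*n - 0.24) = 1.43*n^2 - 4.64*n + 3.94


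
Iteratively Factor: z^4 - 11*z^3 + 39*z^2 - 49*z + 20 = (z - 4)*(z^3 - 7*z^2 + 11*z - 5) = (z - 5)*(z - 4)*(z^2 - 2*z + 1) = (z - 5)*(z - 4)*(z - 1)*(z - 1)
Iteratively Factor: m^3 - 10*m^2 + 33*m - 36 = (m - 3)*(m^2 - 7*m + 12) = (m - 4)*(m - 3)*(m - 3)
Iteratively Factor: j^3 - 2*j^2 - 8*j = (j + 2)*(j^2 - 4*j) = (j - 4)*(j + 2)*(j)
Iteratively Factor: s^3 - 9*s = (s)*(s^2 - 9) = s*(s - 3)*(s + 3)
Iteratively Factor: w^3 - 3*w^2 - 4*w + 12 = (w + 2)*(w^2 - 5*w + 6) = (w - 2)*(w + 2)*(w - 3)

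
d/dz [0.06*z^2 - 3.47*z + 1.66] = 0.12*z - 3.47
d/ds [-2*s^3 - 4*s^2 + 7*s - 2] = -6*s^2 - 8*s + 7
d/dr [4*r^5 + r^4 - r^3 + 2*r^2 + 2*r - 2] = 20*r^4 + 4*r^3 - 3*r^2 + 4*r + 2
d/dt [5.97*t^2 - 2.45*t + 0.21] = 11.94*t - 2.45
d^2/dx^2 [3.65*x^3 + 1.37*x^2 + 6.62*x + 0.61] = 21.9*x + 2.74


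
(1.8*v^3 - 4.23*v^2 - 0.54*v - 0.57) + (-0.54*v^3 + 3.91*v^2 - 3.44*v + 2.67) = 1.26*v^3 - 0.32*v^2 - 3.98*v + 2.1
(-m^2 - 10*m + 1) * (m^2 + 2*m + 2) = -m^4 - 12*m^3 - 21*m^2 - 18*m + 2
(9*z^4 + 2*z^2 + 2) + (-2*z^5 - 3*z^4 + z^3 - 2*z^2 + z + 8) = -2*z^5 + 6*z^4 + z^3 + z + 10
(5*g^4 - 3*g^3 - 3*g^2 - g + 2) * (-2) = -10*g^4 + 6*g^3 + 6*g^2 + 2*g - 4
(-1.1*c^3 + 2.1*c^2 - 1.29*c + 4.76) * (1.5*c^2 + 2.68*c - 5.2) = -1.65*c^5 + 0.202*c^4 + 9.413*c^3 - 7.2372*c^2 + 19.4648*c - 24.752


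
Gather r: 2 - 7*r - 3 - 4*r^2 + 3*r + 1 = -4*r^2 - 4*r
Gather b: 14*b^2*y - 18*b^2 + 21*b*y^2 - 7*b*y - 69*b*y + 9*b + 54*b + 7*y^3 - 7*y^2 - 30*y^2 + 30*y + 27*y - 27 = b^2*(14*y - 18) + b*(21*y^2 - 76*y + 63) + 7*y^3 - 37*y^2 + 57*y - 27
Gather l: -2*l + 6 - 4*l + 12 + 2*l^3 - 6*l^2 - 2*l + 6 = 2*l^3 - 6*l^2 - 8*l + 24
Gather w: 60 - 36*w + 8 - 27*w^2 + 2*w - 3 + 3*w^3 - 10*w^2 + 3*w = 3*w^3 - 37*w^2 - 31*w + 65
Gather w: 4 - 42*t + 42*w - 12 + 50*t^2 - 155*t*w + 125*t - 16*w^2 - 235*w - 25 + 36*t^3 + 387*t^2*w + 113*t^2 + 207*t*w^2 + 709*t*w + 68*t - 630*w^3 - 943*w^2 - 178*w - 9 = 36*t^3 + 163*t^2 + 151*t - 630*w^3 + w^2*(207*t - 959) + w*(387*t^2 + 554*t - 371) - 42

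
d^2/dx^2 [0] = 0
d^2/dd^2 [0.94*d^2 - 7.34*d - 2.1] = 1.88000000000000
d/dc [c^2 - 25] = 2*c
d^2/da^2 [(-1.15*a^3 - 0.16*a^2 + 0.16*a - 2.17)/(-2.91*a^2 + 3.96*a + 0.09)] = (-1.4210854715202e-14*a^4 + 37.64781*a^3 + 112.965246*a^2 - 150.232806*a + 69.31143)/(24.642171*a^6 - 100.601028*a^5 + 134.613981*a^4 - 55.876392*a^3 - 4.163319*a^2 - 0.096228*a - 0.000729)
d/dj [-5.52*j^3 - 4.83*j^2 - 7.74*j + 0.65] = -16.56*j^2 - 9.66*j - 7.74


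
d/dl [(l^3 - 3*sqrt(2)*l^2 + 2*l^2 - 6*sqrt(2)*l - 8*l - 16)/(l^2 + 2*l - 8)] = (l^4 + 4*l^3 - 12*l^2 + 48*sqrt(2)*l + 48*sqrt(2) + 96)/(l^4 + 4*l^3 - 12*l^2 - 32*l + 64)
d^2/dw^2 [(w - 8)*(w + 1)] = 2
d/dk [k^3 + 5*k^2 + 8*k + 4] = 3*k^2 + 10*k + 8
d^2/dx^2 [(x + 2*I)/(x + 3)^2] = 2*(x - 6 + 6*I)/(x + 3)^4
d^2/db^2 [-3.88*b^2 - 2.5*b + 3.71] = -7.76000000000000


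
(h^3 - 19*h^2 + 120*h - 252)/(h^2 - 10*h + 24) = (h^2 - 13*h + 42)/(h - 4)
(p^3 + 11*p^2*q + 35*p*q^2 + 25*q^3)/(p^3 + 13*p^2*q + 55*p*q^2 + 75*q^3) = (p + q)/(p + 3*q)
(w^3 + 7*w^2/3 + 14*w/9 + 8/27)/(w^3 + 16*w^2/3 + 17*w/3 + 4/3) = (w^2 + 2*w + 8/9)/(w^2 + 5*w + 4)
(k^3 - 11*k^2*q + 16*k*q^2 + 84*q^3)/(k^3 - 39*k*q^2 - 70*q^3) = (k - 6*q)/(k + 5*q)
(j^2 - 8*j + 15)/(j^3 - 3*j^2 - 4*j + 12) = (j - 5)/(j^2 - 4)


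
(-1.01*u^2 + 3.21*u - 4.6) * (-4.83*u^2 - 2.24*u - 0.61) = 4.8783*u^4 - 13.2419*u^3 + 15.6437*u^2 + 8.3459*u + 2.806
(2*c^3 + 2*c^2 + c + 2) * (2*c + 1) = 4*c^4 + 6*c^3 + 4*c^2 + 5*c + 2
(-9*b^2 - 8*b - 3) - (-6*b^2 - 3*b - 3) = -3*b^2 - 5*b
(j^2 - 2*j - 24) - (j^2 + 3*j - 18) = -5*j - 6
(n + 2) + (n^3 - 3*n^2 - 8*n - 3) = n^3 - 3*n^2 - 7*n - 1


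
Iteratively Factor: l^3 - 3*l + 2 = (l + 2)*(l^2 - 2*l + 1) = (l - 1)*(l + 2)*(l - 1)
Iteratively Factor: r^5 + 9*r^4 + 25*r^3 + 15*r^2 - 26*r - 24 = (r + 3)*(r^4 + 6*r^3 + 7*r^2 - 6*r - 8) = (r + 2)*(r + 3)*(r^3 + 4*r^2 - r - 4) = (r + 1)*(r + 2)*(r + 3)*(r^2 + 3*r - 4) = (r - 1)*(r + 1)*(r + 2)*(r + 3)*(r + 4)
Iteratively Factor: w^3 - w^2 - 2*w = (w - 2)*(w^2 + w) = w*(w - 2)*(w + 1)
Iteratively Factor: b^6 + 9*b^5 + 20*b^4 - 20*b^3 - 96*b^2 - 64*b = (b + 1)*(b^5 + 8*b^4 + 12*b^3 - 32*b^2 - 64*b) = (b + 1)*(b + 2)*(b^4 + 6*b^3 - 32*b) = (b + 1)*(b + 2)*(b + 4)*(b^3 + 2*b^2 - 8*b) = (b - 2)*(b + 1)*(b + 2)*(b + 4)*(b^2 + 4*b) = b*(b - 2)*(b + 1)*(b + 2)*(b + 4)*(b + 4)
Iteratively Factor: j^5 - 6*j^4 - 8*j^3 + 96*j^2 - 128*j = (j - 4)*(j^4 - 2*j^3 - 16*j^2 + 32*j) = (j - 4)^2*(j^3 + 2*j^2 - 8*j) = (j - 4)^2*(j - 2)*(j^2 + 4*j) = (j - 4)^2*(j - 2)*(j + 4)*(j)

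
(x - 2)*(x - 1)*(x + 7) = x^3 + 4*x^2 - 19*x + 14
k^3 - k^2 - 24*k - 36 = (k - 6)*(k + 2)*(k + 3)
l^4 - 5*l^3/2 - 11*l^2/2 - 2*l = l*(l - 4)*(l + 1/2)*(l + 1)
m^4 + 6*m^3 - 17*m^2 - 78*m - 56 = (m - 4)*(m + 1)*(m + 2)*(m + 7)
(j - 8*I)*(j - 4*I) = j^2 - 12*I*j - 32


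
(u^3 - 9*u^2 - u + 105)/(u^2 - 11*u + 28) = (u^2 - 2*u - 15)/(u - 4)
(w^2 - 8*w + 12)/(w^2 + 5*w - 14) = (w - 6)/(w + 7)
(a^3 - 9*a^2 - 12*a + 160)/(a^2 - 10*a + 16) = (a^2 - a - 20)/(a - 2)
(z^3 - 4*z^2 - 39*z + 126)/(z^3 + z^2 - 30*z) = (z^2 - 10*z + 21)/(z*(z - 5))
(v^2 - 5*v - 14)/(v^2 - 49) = (v + 2)/(v + 7)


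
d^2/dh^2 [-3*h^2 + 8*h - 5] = -6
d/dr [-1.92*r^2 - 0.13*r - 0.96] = -3.84*r - 0.13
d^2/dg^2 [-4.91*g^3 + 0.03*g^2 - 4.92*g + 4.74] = 0.06 - 29.46*g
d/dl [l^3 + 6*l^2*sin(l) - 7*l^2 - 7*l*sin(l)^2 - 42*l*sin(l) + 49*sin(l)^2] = 6*l^2*cos(l) + 3*l^2 + 12*l*sin(l) - 7*l*sin(2*l) - 42*l*cos(l) - 14*l - 7*sin(l)^2 - 42*sin(l) + 49*sin(2*l)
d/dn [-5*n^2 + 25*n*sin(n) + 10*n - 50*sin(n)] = 25*n*cos(n) - 10*n + 25*sin(n) - 50*cos(n) + 10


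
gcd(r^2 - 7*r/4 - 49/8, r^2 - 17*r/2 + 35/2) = r - 7/2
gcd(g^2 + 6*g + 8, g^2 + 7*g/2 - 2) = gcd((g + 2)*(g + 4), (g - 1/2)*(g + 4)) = g + 4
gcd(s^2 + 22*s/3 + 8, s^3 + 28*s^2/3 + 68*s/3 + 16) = s^2 + 22*s/3 + 8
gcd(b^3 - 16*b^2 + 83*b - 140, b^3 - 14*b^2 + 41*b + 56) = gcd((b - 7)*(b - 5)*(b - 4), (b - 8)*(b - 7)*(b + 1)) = b - 7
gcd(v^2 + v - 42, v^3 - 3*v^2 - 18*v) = v - 6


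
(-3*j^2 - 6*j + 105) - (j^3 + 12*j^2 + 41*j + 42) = -j^3 - 15*j^2 - 47*j + 63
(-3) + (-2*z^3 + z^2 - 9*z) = -2*z^3 + z^2 - 9*z - 3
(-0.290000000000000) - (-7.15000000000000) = 6.86000000000000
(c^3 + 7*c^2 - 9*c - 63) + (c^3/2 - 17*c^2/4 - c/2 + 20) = 3*c^3/2 + 11*c^2/4 - 19*c/2 - 43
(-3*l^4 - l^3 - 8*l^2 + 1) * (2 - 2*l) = 6*l^5 - 4*l^4 + 14*l^3 - 16*l^2 - 2*l + 2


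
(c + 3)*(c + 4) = c^2 + 7*c + 12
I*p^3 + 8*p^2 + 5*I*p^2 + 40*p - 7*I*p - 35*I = (p + 5)*(p - 7*I)*(I*p + 1)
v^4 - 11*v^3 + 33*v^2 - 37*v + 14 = (v - 7)*(v - 2)*(v - 1)^2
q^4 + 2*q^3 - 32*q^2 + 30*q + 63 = (q - 3)^2*(q + 1)*(q + 7)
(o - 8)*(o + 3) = o^2 - 5*o - 24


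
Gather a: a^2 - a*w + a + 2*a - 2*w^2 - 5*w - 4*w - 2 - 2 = a^2 + a*(3 - w) - 2*w^2 - 9*w - 4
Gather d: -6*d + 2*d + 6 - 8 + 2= -4*d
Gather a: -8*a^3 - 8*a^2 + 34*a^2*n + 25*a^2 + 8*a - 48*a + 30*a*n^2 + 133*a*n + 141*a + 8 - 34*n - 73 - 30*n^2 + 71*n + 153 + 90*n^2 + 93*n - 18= -8*a^3 + a^2*(34*n + 17) + a*(30*n^2 + 133*n + 101) + 60*n^2 + 130*n + 70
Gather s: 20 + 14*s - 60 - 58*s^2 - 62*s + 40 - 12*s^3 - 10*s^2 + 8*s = -12*s^3 - 68*s^2 - 40*s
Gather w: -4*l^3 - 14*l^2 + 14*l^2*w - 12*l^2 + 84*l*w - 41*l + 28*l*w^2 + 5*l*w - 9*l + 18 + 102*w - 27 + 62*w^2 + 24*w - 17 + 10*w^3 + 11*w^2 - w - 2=-4*l^3 - 26*l^2 - 50*l + 10*w^3 + w^2*(28*l + 73) + w*(14*l^2 + 89*l + 125) - 28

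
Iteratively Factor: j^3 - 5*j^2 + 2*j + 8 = (j - 4)*(j^2 - j - 2) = (j - 4)*(j + 1)*(j - 2)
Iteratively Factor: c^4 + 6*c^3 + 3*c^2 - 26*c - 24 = (c - 2)*(c^3 + 8*c^2 + 19*c + 12) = (c - 2)*(c + 4)*(c^2 + 4*c + 3) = (c - 2)*(c + 3)*(c + 4)*(c + 1)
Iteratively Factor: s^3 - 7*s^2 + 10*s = (s - 2)*(s^2 - 5*s) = (s - 5)*(s - 2)*(s)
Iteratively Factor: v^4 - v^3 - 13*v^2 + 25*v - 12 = (v - 1)*(v^3 - 13*v + 12) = (v - 1)*(v + 4)*(v^2 - 4*v + 3) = (v - 1)^2*(v + 4)*(v - 3)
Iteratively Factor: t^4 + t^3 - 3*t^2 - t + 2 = (t - 1)*(t^3 + 2*t^2 - t - 2) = (t - 1)*(t + 1)*(t^2 + t - 2) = (t - 1)^2*(t + 1)*(t + 2)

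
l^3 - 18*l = l*(l - 3*sqrt(2))*(l + 3*sqrt(2))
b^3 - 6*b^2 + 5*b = b*(b - 5)*(b - 1)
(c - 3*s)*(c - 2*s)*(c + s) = c^3 - 4*c^2*s + c*s^2 + 6*s^3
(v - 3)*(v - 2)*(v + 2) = v^3 - 3*v^2 - 4*v + 12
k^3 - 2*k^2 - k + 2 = (k - 2)*(k - 1)*(k + 1)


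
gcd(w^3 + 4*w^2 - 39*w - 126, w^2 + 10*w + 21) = w^2 + 10*w + 21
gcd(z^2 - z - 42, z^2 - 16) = 1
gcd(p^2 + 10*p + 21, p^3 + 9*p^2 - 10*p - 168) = p + 7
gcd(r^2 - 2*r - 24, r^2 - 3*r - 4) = 1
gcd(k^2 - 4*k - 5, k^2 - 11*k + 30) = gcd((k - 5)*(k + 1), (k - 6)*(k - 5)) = k - 5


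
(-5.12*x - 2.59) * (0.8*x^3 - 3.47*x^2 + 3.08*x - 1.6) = -4.096*x^4 + 15.6944*x^3 - 6.7823*x^2 + 0.2148*x + 4.144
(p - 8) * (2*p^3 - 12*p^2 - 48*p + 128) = 2*p^4 - 28*p^3 + 48*p^2 + 512*p - 1024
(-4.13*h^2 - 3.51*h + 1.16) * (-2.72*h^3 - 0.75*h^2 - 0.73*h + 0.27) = 11.2336*h^5 + 12.6447*h^4 + 2.4922*h^3 + 0.5772*h^2 - 1.7945*h + 0.3132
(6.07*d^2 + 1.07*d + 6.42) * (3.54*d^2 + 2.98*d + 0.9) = 21.4878*d^4 + 21.8764*d^3 + 31.3784*d^2 + 20.0946*d + 5.778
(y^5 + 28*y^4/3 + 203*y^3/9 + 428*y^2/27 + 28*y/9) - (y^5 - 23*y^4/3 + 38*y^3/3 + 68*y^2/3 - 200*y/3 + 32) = 17*y^4 + 89*y^3/9 - 184*y^2/27 + 628*y/9 - 32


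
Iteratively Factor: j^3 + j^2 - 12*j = (j - 3)*(j^2 + 4*j) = (j - 3)*(j + 4)*(j)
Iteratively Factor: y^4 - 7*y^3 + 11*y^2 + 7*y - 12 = (y - 3)*(y^3 - 4*y^2 - y + 4) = (y - 4)*(y - 3)*(y^2 - 1) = (y - 4)*(y - 3)*(y + 1)*(y - 1)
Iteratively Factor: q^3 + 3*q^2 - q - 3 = (q + 3)*(q^2 - 1) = (q - 1)*(q + 3)*(q + 1)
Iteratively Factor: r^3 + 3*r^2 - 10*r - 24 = (r + 2)*(r^2 + r - 12) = (r + 2)*(r + 4)*(r - 3)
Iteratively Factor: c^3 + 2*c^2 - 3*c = (c - 1)*(c^2 + 3*c) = (c - 1)*(c + 3)*(c)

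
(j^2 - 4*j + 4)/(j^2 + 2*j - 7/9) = 9*(j^2 - 4*j + 4)/(9*j^2 + 18*j - 7)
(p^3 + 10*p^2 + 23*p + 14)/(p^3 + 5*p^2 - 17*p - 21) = (p + 2)/(p - 3)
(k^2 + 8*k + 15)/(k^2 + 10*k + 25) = (k + 3)/(k + 5)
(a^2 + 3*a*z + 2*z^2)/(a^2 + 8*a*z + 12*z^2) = (a + z)/(a + 6*z)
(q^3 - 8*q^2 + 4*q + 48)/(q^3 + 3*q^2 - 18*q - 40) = (q - 6)/(q + 5)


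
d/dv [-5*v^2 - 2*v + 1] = -10*v - 2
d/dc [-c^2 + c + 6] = 1 - 2*c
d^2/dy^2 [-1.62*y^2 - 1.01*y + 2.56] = -3.24000000000000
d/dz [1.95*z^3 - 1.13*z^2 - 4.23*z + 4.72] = 5.85*z^2 - 2.26*z - 4.23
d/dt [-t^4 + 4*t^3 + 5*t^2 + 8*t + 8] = -4*t^3 + 12*t^2 + 10*t + 8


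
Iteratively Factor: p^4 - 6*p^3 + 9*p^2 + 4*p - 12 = (p - 2)*(p^3 - 4*p^2 + p + 6) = (p - 2)*(p + 1)*(p^2 - 5*p + 6) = (p - 2)^2*(p + 1)*(p - 3)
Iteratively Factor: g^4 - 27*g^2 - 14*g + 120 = (g - 2)*(g^3 + 2*g^2 - 23*g - 60) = (g - 2)*(g + 3)*(g^2 - g - 20) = (g - 5)*(g - 2)*(g + 3)*(g + 4)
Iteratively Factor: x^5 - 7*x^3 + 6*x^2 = (x - 1)*(x^4 + x^3 - 6*x^2) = x*(x - 1)*(x^3 + x^2 - 6*x) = x*(x - 2)*(x - 1)*(x^2 + 3*x) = x^2*(x - 2)*(x - 1)*(x + 3)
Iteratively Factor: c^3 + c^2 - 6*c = (c)*(c^2 + c - 6) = c*(c + 3)*(c - 2)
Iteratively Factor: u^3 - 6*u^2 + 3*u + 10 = (u - 2)*(u^2 - 4*u - 5) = (u - 2)*(u + 1)*(u - 5)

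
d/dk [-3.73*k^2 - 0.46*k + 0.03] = -7.46*k - 0.46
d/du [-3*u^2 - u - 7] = -6*u - 1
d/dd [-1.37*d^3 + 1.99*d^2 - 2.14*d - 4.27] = -4.11*d^2 + 3.98*d - 2.14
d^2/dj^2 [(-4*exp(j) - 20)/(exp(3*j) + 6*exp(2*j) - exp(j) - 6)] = (-16*exp(6*j) - 252*exp(5*j) - 1480*exp(4*j) - 3176*exp(3*j) - 1584*exp(2*j) - 2876*exp(j) - 24)*exp(j)/(exp(9*j) + 18*exp(8*j) + 105*exp(7*j) + 162*exp(6*j) - 321*exp(5*j) - 594*exp(4*j) + 323*exp(3*j) + 630*exp(2*j) - 108*exp(j) - 216)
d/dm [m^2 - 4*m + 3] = 2*m - 4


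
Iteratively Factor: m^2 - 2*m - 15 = (m + 3)*(m - 5)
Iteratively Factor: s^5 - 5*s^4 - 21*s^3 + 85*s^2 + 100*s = (s + 4)*(s^4 - 9*s^3 + 15*s^2 + 25*s) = (s + 1)*(s + 4)*(s^3 - 10*s^2 + 25*s) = (s - 5)*(s + 1)*(s + 4)*(s^2 - 5*s) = s*(s - 5)*(s + 1)*(s + 4)*(s - 5)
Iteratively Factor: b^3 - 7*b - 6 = (b + 1)*(b^2 - b - 6) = (b - 3)*(b + 1)*(b + 2)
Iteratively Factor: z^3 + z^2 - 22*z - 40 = (z + 4)*(z^2 - 3*z - 10) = (z + 2)*(z + 4)*(z - 5)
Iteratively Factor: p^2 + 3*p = (p)*(p + 3)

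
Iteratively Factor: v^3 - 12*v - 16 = (v - 4)*(v^2 + 4*v + 4) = (v - 4)*(v + 2)*(v + 2)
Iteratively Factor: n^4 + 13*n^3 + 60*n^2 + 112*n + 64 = (n + 4)*(n^3 + 9*n^2 + 24*n + 16) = (n + 1)*(n + 4)*(n^2 + 8*n + 16) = (n + 1)*(n + 4)^2*(n + 4)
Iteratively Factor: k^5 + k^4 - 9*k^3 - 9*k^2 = (k)*(k^4 + k^3 - 9*k^2 - 9*k) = k*(k + 3)*(k^3 - 2*k^2 - 3*k) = k^2*(k + 3)*(k^2 - 2*k - 3) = k^2*(k + 1)*(k + 3)*(k - 3)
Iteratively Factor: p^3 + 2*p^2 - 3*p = (p - 1)*(p^2 + 3*p) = p*(p - 1)*(p + 3)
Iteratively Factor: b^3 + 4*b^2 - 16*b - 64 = (b + 4)*(b^2 - 16) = (b + 4)^2*(b - 4)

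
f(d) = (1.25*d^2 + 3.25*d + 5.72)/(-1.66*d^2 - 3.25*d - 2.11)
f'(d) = (2.5*d + 3.25)/(-1.66*d^2 - 3.25*d - 2.11) + (3.32*d + 3.25)*(1.25*d^2 + 3.25*d + 5.72)/(-1.66*d^2 - 3.25*d - 2.11)^2 = (1.3325*d^2 + 13.7154*d + 11.7325)/(2.7556*d^4 + 10.79*d^3 + 17.5677*d^2 + 13.715*d + 4.4521)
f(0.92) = -1.50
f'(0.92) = 0.60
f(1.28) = -1.33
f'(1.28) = 0.39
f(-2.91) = -1.02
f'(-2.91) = -0.38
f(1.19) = -1.36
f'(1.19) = 0.43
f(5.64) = -0.87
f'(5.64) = 0.02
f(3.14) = -0.98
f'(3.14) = 0.08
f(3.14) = -0.98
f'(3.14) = 0.08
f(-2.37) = -1.35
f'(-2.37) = -0.95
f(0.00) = -2.71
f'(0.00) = 2.64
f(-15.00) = -0.73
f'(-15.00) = 0.00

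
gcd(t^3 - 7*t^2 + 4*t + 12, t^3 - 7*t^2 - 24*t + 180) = t - 6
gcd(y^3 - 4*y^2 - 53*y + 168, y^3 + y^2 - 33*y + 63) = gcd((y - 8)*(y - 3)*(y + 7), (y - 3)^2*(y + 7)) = y^2 + 4*y - 21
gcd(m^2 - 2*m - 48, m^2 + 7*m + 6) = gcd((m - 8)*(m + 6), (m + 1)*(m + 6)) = m + 6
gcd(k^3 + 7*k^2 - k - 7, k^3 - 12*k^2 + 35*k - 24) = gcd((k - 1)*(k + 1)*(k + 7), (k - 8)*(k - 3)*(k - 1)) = k - 1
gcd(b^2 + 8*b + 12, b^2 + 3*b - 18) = b + 6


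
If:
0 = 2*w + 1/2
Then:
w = -1/4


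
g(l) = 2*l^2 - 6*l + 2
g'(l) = 4*l - 6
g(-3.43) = 46.11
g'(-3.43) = -19.72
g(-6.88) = 137.95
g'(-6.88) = -33.52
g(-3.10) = 39.82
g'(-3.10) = -18.40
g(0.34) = 0.19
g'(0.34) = -4.64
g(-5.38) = 92.17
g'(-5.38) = -27.52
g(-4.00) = 58.00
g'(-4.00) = -22.00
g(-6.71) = 132.31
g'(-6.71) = -32.84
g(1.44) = -2.49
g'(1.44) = -0.24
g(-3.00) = 38.00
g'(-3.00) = -18.00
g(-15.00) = 542.00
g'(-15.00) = -66.00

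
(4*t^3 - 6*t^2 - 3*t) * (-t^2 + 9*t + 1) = -4*t^5 + 42*t^4 - 47*t^3 - 33*t^2 - 3*t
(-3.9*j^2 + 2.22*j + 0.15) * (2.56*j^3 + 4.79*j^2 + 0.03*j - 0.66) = -9.984*j^5 - 12.9978*j^4 + 10.9008*j^3 + 3.3591*j^2 - 1.4607*j - 0.099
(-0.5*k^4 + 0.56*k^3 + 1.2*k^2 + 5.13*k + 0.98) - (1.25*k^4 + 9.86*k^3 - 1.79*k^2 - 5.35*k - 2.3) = -1.75*k^4 - 9.3*k^3 + 2.99*k^2 + 10.48*k + 3.28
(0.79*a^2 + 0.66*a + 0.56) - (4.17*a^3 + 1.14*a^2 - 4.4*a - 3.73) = -4.17*a^3 - 0.35*a^2 + 5.06*a + 4.29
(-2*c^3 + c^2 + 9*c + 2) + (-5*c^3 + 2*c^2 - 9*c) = -7*c^3 + 3*c^2 + 2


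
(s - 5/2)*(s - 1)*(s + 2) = s^3 - 3*s^2/2 - 9*s/2 + 5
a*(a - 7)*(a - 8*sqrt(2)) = a^3 - 8*sqrt(2)*a^2 - 7*a^2 + 56*sqrt(2)*a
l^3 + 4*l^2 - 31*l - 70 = (l - 5)*(l + 2)*(l + 7)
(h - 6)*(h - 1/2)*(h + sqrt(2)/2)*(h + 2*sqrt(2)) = h^4 - 13*h^3/2 + 5*sqrt(2)*h^3/2 - 65*sqrt(2)*h^2/4 + 5*h^2 - 13*h + 15*sqrt(2)*h/2 + 6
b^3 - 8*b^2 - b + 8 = (b - 8)*(b - 1)*(b + 1)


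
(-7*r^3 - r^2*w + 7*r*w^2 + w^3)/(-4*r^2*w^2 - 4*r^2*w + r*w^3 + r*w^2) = (7*r^3 + r^2*w - 7*r*w^2 - w^3)/(r*w*(4*r*w + 4*r - w^2 - w))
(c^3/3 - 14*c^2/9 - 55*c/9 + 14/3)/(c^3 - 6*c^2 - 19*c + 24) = (3*c^2 - 23*c + 14)/(9*(c^2 - 9*c + 8))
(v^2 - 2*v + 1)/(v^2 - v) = (v - 1)/v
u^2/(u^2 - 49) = u^2/(u^2 - 49)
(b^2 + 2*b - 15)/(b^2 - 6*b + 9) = (b + 5)/(b - 3)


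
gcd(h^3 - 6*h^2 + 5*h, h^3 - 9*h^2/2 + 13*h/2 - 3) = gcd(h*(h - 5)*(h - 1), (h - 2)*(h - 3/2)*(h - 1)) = h - 1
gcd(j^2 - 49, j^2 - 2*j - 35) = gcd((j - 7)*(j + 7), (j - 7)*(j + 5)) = j - 7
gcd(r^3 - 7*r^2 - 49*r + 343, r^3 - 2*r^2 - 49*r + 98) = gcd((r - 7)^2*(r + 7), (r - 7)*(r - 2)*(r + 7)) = r^2 - 49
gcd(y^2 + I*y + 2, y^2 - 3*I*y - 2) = y - I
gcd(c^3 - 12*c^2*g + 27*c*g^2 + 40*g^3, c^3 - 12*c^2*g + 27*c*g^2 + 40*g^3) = c^3 - 12*c^2*g + 27*c*g^2 + 40*g^3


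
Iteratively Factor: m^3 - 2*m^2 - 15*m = (m)*(m^2 - 2*m - 15) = m*(m - 5)*(m + 3)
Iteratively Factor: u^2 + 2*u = (u)*(u + 2)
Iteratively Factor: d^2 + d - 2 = (d + 2)*(d - 1)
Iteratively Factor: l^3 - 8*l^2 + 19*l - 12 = (l - 4)*(l^2 - 4*l + 3) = (l - 4)*(l - 1)*(l - 3)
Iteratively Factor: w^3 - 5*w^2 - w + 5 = (w + 1)*(w^2 - 6*w + 5) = (w - 5)*(w + 1)*(w - 1)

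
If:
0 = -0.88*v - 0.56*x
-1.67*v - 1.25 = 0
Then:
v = -0.75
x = 1.18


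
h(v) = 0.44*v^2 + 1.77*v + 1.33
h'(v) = 0.88*v + 1.77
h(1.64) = 5.42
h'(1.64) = 3.21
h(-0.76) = 0.24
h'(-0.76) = 1.10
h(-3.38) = 0.37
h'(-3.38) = -1.20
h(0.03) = 1.38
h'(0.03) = 1.80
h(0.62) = 2.60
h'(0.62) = 2.32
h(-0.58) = 0.45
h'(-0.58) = 1.26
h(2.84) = 9.91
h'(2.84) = 4.27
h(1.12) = 3.86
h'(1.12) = 2.76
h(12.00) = 85.93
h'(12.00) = 12.33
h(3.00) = 10.60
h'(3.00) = 4.41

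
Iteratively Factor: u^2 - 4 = (u - 2)*(u + 2)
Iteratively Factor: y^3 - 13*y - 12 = (y - 4)*(y^2 + 4*y + 3) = (y - 4)*(y + 3)*(y + 1)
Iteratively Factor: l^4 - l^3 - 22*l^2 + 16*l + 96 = (l - 4)*(l^3 + 3*l^2 - 10*l - 24) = (l - 4)*(l + 2)*(l^2 + l - 12) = (l - 4)*(l + 2)*(l + 4)*(l - 3)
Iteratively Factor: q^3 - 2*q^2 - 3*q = (q - 3)*(q^2 + q) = q*(q - 3)*(q + 1)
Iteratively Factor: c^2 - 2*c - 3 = (c + 1)*(c - 3)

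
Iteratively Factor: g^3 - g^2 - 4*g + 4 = (g - 1)*(g^2 - 4) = (g - 1)*(g + 2)*(g - 2)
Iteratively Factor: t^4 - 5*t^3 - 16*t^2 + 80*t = (t)*(t^3 - 5*t^2 - 16*t + 80) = t*(t - 5)*(t^2 - 16) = t*(t - 5)*(t + 4)*(t - 4)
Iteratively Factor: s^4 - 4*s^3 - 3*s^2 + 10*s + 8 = (s - 2)*(s^3 - 2*s^2 - 7*s - 4) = (s - 2)*(s + 1)*(s^2 - 3*s - 4) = (s - 2)*(s + 1)^2*(s - 4)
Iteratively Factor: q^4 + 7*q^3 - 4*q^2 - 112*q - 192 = (q + 4)*(q^3 + 3*q^2 - 16*q - 48) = (q + 4)^2*(q^2 - q - 12) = (q + 3)*(q + 4)^2*(q - 4)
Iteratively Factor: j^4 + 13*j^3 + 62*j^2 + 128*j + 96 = (j + 2)*(j^3 + 11*j^2 + 40*j + 48) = (j + 2)*(j + 4)*(j^2 + 7*j + 12) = (j + 2)*(j + 3)*(j + 4)*(j + 4)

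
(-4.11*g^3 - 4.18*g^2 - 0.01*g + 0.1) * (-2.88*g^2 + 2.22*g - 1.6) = 11.8368*g^5 + 2.9142*g^4 - 2.6748*g^3 + 6.3778*g^2 + 0.238*g - 0.16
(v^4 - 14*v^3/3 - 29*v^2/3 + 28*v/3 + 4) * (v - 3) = v^5 - 23*v^4/3 + 13*v^3/3 + 115*v^2/3 - 24*v - 12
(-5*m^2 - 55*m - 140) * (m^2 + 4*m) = -5*m^4 - 75*m^3 - 360*m^2 - 560*m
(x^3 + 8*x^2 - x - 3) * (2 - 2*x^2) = -2*x^5 - 16*x^4 + 4*x^3 + 22*x^2 - 2*x - 6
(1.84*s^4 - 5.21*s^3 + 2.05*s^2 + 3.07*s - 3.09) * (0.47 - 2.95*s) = -5.428*s^5 + 16.2343*s^4 - 8.4962*s^3 - 8.093*s^2 + 10.5584*s - 1.4523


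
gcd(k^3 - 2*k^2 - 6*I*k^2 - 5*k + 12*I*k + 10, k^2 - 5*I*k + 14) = 1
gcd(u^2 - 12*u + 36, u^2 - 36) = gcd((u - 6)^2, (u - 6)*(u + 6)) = u - 6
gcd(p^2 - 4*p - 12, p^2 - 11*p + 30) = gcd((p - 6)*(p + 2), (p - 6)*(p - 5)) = p - 6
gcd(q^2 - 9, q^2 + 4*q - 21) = q - 3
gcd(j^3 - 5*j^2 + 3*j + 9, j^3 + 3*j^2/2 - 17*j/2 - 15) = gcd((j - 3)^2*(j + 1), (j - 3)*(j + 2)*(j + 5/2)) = j - 3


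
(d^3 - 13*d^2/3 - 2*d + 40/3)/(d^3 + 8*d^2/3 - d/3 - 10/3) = (d^2 - 6*d + 8)/(d^2 + d - 2)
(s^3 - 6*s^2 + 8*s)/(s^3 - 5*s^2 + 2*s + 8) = s/(s + 1)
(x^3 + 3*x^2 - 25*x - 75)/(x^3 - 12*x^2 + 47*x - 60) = (x^2 + 8*x + 15)/(x^2 - 7*x + 12)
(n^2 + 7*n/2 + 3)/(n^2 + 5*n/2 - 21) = (2*n^2 + 7*n + 6)/(2*n^2 + 5*n - 42)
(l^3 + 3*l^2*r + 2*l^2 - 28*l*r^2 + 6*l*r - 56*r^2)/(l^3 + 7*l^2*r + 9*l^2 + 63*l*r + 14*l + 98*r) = (l - 4*r)/(l + 7)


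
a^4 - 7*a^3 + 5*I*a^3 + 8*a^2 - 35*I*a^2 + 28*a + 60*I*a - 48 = (a - 4)*(a - 3)*(a + I)*(a + 4*I)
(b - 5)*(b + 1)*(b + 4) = b^3 - 21*b - 20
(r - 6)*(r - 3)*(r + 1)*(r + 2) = r^4 - 6*r^3 - 7*r^2 + 36*r + 36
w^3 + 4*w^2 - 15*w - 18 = (w - 3)*(w + 1)*(w + 6)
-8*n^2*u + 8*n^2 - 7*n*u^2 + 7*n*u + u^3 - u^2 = (-8*n + u)*(n + u)*(u - 1)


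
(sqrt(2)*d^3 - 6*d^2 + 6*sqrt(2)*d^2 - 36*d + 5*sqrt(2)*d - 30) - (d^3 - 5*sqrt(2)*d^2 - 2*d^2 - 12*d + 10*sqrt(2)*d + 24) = -d^3 + sqrt(2)*d^3 - 4*d^2 + 11*sqrt(2)*d^2 - 24*d - 5*sqrt(2)*d - 54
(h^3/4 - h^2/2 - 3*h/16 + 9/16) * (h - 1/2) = h^4/4 - 5*h^3/8 + h^2/16 + 21*h/32 - 9/32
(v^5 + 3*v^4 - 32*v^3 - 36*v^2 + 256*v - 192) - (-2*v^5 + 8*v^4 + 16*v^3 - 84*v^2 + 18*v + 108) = 3*v^5 - 5*v^4 - 48*v^3 + 48*v^2 + 238*v - 300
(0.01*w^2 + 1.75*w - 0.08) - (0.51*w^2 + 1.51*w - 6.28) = -0.5*w^2 + 0.24*w + 6.2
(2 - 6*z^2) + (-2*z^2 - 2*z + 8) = -8*z^2 - 2*z + 10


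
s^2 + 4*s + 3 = (s + 1)*(s + 3)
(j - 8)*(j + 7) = j^2 - j - 56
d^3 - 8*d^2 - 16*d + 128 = (d - 8)*(d - 4)*(d + 4)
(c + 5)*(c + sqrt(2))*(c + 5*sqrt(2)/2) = c^3 + 7*sqrt(2)*c^2/2 + 5*c^2 + 5*c + 35*sqrt(2)*c/2 + 25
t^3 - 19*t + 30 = (t - 3)*(t - 2)*(t + 5)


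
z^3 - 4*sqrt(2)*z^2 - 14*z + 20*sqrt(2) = (z - 5*sqrt(2))*(z - sqrt(2))*(z + 2*sqrt(2))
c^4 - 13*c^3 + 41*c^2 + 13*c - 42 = (c - 7)*(c - 6)*(c - 1)*(c + 1)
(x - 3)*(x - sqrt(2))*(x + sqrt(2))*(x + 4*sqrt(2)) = x^4 - 3*x^3 + 4*sqrt(2)*x^3 - 12*sqrt(2)*x^2 - 2*x^2 - 8*sqrt(2)*x + 6*x + 24*sqrt(2)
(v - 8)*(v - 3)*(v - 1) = v^3 - 12*v^2 + 35*v - 24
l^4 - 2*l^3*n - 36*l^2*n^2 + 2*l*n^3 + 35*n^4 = (l - 7*n)*(l - n)*(l + n)*(l + 5*n)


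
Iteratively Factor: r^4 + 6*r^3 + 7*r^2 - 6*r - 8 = (r + 2)*(r^3 + 4*r^2 - r - 4) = (r - 1)*(r + 2)*(r^2 + 5*r + 4) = (r - 1)*(r + 2)*(r + 4)*(r + 1)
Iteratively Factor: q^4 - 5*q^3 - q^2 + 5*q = (q - 1)*(q^3 - 4*q^2 - 5*q) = (q - 1)*(q + 1)*(q^2 - 5*q) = q*(q - 1)*(q + 1)*(q - 5)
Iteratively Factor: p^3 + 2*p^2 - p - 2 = (p - 1)*(p^2 + 3*p + 2) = (p - 1)*(p + 1)*(p + 2)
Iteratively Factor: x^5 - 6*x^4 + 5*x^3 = (x - 5)*(x^4 - x^3) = (x - 5)*(x - 1)*(x^3) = x*(x - 5)*(x - 1)*(x^2) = x^2*(x - 5)*(x - 1)*(x)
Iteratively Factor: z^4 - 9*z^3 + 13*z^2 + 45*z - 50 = (z - 5)*(z^3 - 4*z^2 - 7*z + 10) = (z - 5)*(z - 1)*(z^2 - 3*z - 10) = (z - 5)^2*(z - 1)*(z + 2)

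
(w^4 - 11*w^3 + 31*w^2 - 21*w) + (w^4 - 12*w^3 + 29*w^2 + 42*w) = 2*w^4 - 23*w^3 + 60*w^2 + 21*w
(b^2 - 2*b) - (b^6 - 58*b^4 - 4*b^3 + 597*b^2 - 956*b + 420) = -b^6 + 58*b^4 + 4*b^3 - 596*b^2 + 954*b - 420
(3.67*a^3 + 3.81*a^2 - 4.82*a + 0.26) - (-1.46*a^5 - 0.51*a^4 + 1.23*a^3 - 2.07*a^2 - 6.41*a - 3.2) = 1.46*a^5 + 0.51*a^4 + 2.44*a^3 + 5.88*a^2 + 1.59*a + 3.46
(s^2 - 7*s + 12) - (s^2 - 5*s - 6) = 18 - 2*s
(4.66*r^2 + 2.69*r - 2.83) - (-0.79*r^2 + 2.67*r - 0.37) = 5.45*r^2 + 0.02*r - 2.46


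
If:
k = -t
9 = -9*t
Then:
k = 1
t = -1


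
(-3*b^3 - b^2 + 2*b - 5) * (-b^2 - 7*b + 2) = 3*b^5 + 22*b^4 - b^3 - 11*b^2 + 39*b - 10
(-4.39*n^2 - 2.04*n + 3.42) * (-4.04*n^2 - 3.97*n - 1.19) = 17.7356*n^4 + 25.6699*n^3 - 0.493900000000001*n^2 - 11.1498*n - 4.0698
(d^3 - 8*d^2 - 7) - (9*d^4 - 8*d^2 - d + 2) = -9*d^4 + d^3 + d - 9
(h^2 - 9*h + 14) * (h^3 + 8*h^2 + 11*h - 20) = h^5 - h^4 - 47*h^3 - 7*h^2 + 334*h - 280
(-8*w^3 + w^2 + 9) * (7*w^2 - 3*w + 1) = -56*w^5 + 31*w^4 - 11*w^3 + 64*w^2 - 27*w + 9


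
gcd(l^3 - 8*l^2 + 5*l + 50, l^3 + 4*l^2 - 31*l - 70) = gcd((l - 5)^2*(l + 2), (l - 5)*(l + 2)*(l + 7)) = l^2 - 3*l - 10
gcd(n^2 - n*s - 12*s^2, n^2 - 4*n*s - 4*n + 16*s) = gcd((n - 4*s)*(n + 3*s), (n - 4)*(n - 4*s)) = -n + 4*s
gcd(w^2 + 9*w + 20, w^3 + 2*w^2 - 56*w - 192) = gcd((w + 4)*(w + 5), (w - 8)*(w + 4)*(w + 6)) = w + 4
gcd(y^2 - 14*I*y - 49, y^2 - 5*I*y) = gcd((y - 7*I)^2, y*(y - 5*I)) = 1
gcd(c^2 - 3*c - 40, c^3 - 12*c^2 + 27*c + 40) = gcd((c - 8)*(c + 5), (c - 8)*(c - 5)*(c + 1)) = c - 8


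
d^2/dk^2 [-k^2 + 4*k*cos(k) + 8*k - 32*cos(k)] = -4*k*cos(k) - 8*sin(k) + 32*cos(k) - 2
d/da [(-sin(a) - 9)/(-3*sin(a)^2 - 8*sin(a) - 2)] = (-54*sin(a) + 3*cos(a)^2 - 73)*cos(a)/(3*sin(a)^2 + 8*sin(a) + 2)^2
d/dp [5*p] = 5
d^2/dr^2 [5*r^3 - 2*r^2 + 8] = 30*r - 4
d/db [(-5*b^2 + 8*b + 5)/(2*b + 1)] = 2*(-5*b^2 - 5*b - 1)/(4*b^2 + 4*b + 1)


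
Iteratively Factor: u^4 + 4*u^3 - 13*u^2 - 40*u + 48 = (u - 3)*(u^3 + 7*u^2 + 8*u - 16) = (u - 3)*(u - 1)*(u^2 + 8*u + 16) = (u - 3)*(u - 1)*(u + 4)*(u + 4)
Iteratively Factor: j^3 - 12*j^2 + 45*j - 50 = (j - 2)*(j^2 - 10*j + 25) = (j - 5)*(j - 2)*(j - 5)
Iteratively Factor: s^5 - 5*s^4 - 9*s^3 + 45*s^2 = (s - 3)*(s^4 - 2*s^3 - 15*s^2) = (s - 5)*(s - 3)*(s^3 + 3*s^2) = s*(s - 5)*(s - 3)*(s^2 + 3*s) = s^2*(s - 5)*(s - 3)*(s + 3)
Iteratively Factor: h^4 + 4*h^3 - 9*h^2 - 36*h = (h)*(h^3 + 4*h^2 - 9*h - 36) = h*(h - 3)*(h^2 + 7*h + 12) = h*(h - 3)*(h + 3)*(h + 4)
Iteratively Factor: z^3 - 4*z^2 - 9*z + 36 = (z + 3)*(z^2 - 7*z + 12) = (z - 4)*(z + 3)*(z - 3)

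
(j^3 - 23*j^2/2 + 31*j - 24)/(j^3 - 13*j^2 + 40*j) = (j^2 - 7*j/2 + 3)/(j*(j - 5))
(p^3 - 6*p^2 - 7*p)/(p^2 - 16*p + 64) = p*(p^2 - 6*p - 7)/(p^2 - 16*p + 64)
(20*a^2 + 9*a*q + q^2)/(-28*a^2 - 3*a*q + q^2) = (5*a + q)/(-7*a + q)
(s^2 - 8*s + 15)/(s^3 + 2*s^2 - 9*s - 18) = (s - 5)/(s^2 + 5*s + 6)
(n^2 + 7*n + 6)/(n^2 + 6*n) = (n + 1)/n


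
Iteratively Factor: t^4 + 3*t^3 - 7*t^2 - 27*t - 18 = (t + 3)*(t^3 - 7*t - 6) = (t - 3)*(t + 3)*(t^2 + 3*t + 2) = (t - 3)*(t + 2)*(t + 3)*(t + 1)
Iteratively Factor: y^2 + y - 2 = (y + 2)*(y - 1)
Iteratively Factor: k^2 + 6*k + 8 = (k + 2)*(k + 4)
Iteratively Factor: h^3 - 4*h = (h + 2)*(h^2 - 2*h) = (h - 2)*(h + 2)*(h)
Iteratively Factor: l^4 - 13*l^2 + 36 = (l + 3)*(l^3 - 3*l^2 - 4*l + 12) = (l - 2)*(l + 3)*(l^2 - l - 6) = (l - 3)*(l - 2)*(l + 3)*(l + 2)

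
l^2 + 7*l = l*(l + 7)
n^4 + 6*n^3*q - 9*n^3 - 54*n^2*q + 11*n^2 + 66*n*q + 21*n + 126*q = (n - 7)*(n - 3)*(n + 1)*(n + 6*q)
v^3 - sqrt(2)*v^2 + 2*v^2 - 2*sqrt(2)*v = v*(v + 2)*(v - sqrt(2))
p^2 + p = p*(p + 1)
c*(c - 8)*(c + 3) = c^3 - 5*c^2 - 24*c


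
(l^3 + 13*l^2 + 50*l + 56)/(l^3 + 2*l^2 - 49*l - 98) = (l + 4)/(l - 7)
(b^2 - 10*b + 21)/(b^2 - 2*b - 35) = (b - 3)/(b + 5)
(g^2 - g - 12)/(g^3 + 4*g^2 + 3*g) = (g - 4)/(g*(g + 1))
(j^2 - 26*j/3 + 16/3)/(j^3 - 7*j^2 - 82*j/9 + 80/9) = 3/(3*j + 5)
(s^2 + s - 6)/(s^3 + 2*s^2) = (s^2 + s - 6)/(s^2*(s + 2))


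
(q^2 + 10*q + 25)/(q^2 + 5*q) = (q + 5)/q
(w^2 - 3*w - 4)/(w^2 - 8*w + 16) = (w + 1)/(w - 4)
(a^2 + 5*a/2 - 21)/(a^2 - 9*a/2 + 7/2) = (a + 6)/(a - 1)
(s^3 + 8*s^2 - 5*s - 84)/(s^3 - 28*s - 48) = (s^2 + 4*s - 21)/(s^2 - 4*s - 12)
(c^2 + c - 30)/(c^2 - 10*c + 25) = (c + 6)/(c - 5)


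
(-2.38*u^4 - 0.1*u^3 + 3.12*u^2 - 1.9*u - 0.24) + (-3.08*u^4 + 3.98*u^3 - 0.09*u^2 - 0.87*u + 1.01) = -5.46*u^4 + 3.88*u^3 + 3.03*u^2 - 2.77*u + 0.77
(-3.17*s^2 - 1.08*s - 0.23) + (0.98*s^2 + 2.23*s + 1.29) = -2.19*s^2 + 1.15*s + 1.06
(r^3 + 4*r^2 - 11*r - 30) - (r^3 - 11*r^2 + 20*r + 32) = 15*r^2 - 31*r - 62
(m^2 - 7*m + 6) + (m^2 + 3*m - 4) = 2*m^2 - 4*m + 2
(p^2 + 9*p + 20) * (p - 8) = p^3 + p^2 - 52*p - 160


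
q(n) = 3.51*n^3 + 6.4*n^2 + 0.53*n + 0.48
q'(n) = 10.53*n^2 + 12.8*n + 0.53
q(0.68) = 4.90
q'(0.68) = 14.10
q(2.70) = 117.65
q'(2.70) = 111.85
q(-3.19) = -50.02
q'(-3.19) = 66.85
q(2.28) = 76.56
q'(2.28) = 84.45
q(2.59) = 105.77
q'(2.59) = 104.32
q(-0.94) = 2.72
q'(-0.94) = -2.20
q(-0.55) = 1.54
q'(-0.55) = -3.32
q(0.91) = 8.91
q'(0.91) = 20.90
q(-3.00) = -38.28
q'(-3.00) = 56.90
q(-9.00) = -2044.68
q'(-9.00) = 738.26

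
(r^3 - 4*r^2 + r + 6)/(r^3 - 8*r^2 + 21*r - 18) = (r + 1)/(r - 3)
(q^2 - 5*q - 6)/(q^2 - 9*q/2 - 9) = 2*(q + 1)/(2*q + 3)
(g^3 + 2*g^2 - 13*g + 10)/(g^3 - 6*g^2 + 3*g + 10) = (g^2 + 4*g - 5)/(g^2 - 4*g - 5)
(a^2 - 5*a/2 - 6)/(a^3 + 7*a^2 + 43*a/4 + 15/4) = 2*(a - 4)/(2*a^2 + 11*a + 5)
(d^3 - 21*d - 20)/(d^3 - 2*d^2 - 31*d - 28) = (d - 5)/(d - 7)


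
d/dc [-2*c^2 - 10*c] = -4*c - 10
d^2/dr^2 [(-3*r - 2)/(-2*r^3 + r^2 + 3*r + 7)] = 2*(-(3*r + 2)*(-6*r^2 + 2*r + 3)^2 + (-18*r^2 + 6*r - (3*r + 2)*(6*r - 1) + 9)*(-2*r^3 + r^2 + 3*r + 7))/(-2*r^3 + r^2 + 3*r + 7)^3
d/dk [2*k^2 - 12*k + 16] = 4*k - 12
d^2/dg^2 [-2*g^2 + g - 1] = -4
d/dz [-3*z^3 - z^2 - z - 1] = -9*z^2 - 2*z - 1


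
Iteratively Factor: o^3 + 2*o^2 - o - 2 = (o + 1)*(o^2 + o - 2) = (o + 1)*(o + 2)*(o - 1)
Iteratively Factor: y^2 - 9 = (y + 3)*(y - 3)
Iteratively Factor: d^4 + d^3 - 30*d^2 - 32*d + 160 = (d + 4)*(d^3 - 3*d^2 - 18*d + 40) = (d - 5)*(d + 4)*(d^2 + 2*d - 8) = (d - 5)*(d + 4)^2*(d - 2)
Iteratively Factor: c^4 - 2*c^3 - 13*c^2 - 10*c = (c + 1)*(c^3 - 3*c^2 - 10*c) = c*(c + 1)*(c^2 - 3*c - 10) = c*(c - 5)*(c + 1)*(c + 2)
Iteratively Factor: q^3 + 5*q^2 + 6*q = (q + 3)*(q^2 + 2*q) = (q + 2)*(q + 3)*(q)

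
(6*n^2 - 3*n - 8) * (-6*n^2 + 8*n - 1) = -36*n^4 + 66*n^3 + 18*n^2 - 61*n + 8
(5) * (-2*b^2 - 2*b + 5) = -10*b^2 - 10*b + 25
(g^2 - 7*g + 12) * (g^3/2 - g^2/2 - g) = g^5/2 - 4*g^4 + 17*g^3/2 + g^2 - 12*g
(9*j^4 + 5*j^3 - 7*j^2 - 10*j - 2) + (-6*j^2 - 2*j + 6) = 9*j^4 + 5*j^3 - 13*j^2 - 12*j + 4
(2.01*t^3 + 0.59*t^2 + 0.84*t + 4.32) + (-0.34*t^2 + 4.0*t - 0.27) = 2.01*t^3 + 0.25*t^2 + 4.84*t + 4.05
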